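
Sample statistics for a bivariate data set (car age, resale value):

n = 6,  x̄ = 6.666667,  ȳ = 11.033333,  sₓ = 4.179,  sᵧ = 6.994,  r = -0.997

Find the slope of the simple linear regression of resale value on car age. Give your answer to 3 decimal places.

-1.669

b = r · sᵧ/sₓ = -0.997 · 6.994/4.179 = -1.668585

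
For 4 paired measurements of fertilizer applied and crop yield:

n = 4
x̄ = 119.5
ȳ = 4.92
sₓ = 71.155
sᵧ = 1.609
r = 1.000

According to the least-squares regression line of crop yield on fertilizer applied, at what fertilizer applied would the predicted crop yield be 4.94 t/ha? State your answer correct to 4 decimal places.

b = r · sᵧ/sₓ = 1 · 1.609/71.155 = 0.022613
a = ȳ − b·x̄ = 4.92 − 0.022613·119.5 = 2.217794
Set a + b·x = 4.94: x = (4.94 − 2.217794) / 0.022613 = 120.384462

120.3845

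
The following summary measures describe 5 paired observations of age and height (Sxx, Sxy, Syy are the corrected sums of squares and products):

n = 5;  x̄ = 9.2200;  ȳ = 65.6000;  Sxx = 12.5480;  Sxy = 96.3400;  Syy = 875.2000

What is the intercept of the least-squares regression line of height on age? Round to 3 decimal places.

-5.189

b = Sxy/Sxx = 96.34/12.548 = 7.677718
a = ȳ − b·x̄ = 65.6 − 7.677718·9.22 = -5.188556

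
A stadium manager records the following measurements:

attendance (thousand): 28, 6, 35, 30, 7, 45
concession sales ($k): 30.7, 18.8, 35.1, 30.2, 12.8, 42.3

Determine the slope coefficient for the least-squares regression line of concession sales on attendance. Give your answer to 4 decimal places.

n = 6, Σx = 151, Σy = 169.9, Σxy = 5100, Σx² = 5019
Sxx = Σx² − (Σx)²/n = 5019 − 3800.166667 = 1218.833333
Sxy = Σxy − (Σx)(Σy)/n = 5100 − 4275.816667 = 824.183333
b = Sxy/Sxx = 824.183333/1218.833333 = 0.676207

0.6762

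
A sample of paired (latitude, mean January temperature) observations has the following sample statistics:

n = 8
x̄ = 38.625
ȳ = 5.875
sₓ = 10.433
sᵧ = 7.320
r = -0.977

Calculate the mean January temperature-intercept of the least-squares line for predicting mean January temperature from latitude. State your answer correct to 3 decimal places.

b = r · sᵧ/sₓ = -0.977 · 7.32/10.433 = -0.685483
a = ȳ − b·x̄ = 5.875 − (-0.685483)·38.625 = 32.351766

32.352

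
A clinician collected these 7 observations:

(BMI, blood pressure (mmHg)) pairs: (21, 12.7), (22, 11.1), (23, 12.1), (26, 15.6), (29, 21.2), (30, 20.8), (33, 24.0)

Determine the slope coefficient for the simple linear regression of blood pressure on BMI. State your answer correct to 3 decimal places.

n = 7, Σx = 184, Σy = 117.5, Σxy = 3225.6, Σx² = 4960
Sxx = Σx² − (Σx)²/n = 4960 − 4836.571429 = 123.428571
Sxy = Σxy − (Σx)(Σy)/n = 3225.6 − 3088.571429 = 137.028571
b = Sxy/Sxx = 137.028571/123.428571 = 1.110185

1.110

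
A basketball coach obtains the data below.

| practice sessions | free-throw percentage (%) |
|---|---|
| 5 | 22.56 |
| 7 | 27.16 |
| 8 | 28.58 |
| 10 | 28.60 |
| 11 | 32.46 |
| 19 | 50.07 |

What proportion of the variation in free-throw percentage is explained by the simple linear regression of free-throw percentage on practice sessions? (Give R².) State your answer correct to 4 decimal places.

n = 6, Σx = 60, Σy = 189.43, Σxy = 2125.95, Σx² = 720, Σy² = 6442.0521
Sxx = Σx² − (Σx)²/n = 720 − 600 = 120
Sxy = Σxy − (Σx)(Σy)/n = 2125.95 − 1894.3 = 231.65
Syy = Σy² − (Σy)²/n = 6442.0521 − 5980.620817 = 461.431283
R² = Sxy²/(Sxx·Syy) = (231.65)²/(120·461.431283) = 0.969117

0.9691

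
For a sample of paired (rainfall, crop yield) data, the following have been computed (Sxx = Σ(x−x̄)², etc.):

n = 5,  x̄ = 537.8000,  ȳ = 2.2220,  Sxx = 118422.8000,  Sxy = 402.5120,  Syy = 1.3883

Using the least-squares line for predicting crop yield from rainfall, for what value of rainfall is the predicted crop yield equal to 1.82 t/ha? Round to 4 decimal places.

419.5278

b = Sxy/Sxx = 402.512/118422.8 = 0.003399
a = ȳ − b·x̄ = 2.222 − 0.003399·537.8 = 0.394050
Set a + b·x = 1.82: x = (1.82 − 0.394050) / 0.003399 = 419.527835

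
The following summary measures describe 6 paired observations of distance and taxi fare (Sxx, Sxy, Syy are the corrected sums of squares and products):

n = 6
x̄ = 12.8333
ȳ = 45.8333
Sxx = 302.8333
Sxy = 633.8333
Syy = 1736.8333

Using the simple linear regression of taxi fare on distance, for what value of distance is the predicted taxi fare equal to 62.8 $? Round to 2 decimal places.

20.94

b = Sxy/Sxx = 633.8333/302.8333 = 2.093011
a = ȳ − b·x̄ = 45.8333 − 2.093011·12.8333 = 18.973067
Set a + b·x = 62.8: x = (62.8 − 18.973067) / 2.093011 = 20.939661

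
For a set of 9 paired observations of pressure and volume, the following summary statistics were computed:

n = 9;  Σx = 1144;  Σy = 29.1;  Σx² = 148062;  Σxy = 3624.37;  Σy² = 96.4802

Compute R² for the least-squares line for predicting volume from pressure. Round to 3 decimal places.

Sxx = Σx² − (Σx)²/n = 148062 − 145415.111111 = 2646.888889
Sxy = Σxy − (Σx)(Σy)/n = 3624.37 − 3698.933333 = -74.563333
Syy = Σy² − (Σy)²/n = 96.4802 − 94.09 = 2.3902
R² = Sxy²/(Sxx·Syy) = (-74.563333)²/(2646.888889·2.3902) = 0.878781

0.879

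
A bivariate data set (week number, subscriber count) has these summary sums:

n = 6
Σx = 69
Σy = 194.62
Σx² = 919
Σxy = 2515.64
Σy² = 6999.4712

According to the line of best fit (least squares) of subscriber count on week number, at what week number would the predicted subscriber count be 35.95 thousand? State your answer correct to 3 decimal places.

13.089

Sxx = Σx² − (Σx)²/n = 919 − 793.5 = 125.5
Sxy = Σxy − (Σx)(Σy)/n = 2515.64 − 2238.13 = 277.51
b = Sxy/Sxx = 277.51/125.5 = 2.211235
a = ȳ − b·x̄ = 32.436667 − 2.211235·11.5 = 7.007463
Set a + b·x = 35.95: x = (35.95 − 7.007463) / 2.211235 = 13.088856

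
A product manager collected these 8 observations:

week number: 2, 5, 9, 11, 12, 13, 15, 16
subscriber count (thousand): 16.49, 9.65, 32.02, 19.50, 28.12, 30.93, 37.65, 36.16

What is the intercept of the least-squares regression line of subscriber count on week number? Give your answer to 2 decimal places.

n = 8, Σx = 83, Σy = 210.52, Σxy = 2466.75, Σx² = 1025
Sxx = Σx² − (Σx)²/n = 1025 − 861.125 = 163.875
Sxy = Σxy − (Σx)(Σy)/n = 2466.75 − 2184.145 = 282.605
b = Sxy/Sxx = 282.605/163.875 = 1.724516
a = ȳ − b·x̄ = 26.315 − 1.724516·10.375 = 8.423150

8.42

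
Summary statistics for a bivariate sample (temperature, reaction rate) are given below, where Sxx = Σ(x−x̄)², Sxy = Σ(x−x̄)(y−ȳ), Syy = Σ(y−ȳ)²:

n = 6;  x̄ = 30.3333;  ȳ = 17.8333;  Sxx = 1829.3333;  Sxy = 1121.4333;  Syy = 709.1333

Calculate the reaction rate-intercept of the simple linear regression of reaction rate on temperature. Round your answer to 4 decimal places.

-0.7619

b = Sxy/Sxx = 1121.4333/1829.3333 = 0.613028
a = ȳ − b·x̄ = 17.8333 − 0.613028·30.3333 = -0.761875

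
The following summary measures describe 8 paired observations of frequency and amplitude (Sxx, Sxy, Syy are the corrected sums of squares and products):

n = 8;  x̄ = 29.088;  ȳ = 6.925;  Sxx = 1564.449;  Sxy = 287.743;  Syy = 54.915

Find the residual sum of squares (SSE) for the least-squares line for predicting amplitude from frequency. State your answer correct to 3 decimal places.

1.992

b = Sxy/Sxx = 287.743/1564.449 = 0.183926
SSE = Syy − b·Sxy = 54.915 − 0.183926·287.743 = 1.991553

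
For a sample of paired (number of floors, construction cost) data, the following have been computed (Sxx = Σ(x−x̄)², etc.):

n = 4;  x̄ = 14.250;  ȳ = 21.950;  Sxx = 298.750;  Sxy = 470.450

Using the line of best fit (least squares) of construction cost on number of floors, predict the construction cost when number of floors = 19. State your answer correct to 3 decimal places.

b = Sxy/Sxx = 470.45/298.75 = 1.574728
a = ȳ − b·x̄ = 21.95 − 1.574728·14.25 = -0.489874
ŷ(19) = a + b·19 = -0.489874 + 1.574728·19 = 29.429958

29.430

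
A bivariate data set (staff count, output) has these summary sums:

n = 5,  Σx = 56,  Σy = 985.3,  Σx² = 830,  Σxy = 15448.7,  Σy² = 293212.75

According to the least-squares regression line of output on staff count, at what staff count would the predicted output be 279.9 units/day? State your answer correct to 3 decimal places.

15.007

Sxx = Σx² − (Σx)²/n = 830 − 627.2 = 202.8
Sxy = Σxy − (Σx)(Σy)/n = 15448.7 − 11035.36 = 4413.34
b = Sxy/Sxx = 4413.34/202.8 = 21.762032
a = ȳ − b·x̄ = 197.06 − 21.762032·11.2 = -46.674753
Set a + b·x = 279.9: x = (279.9 − (-46.674753)) / 21.762032 = 15.006630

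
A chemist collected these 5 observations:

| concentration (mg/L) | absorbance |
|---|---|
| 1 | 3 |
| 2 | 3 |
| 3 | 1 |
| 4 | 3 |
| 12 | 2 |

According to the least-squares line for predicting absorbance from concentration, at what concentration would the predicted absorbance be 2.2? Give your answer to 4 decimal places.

n = 5, Σx = 22, Σy = 12, Σxy = 48, Σx² = 174
Sxx = Σx² − (Σx)²/n = 174 − 96.8 = 77.2
Sxy = Σxy − (Σx)(Σy)/n = 48 − 52.8 = -4.8
b = Sxy/Sxx = -4.8/77.2 = -0.062176
a = ȳ − b·x̄ = 2.4 − (-0.062176)·4.4 = 2.673575
Set a + b·x = 2.2: x = (2.2 − 2.673575) / (-0.062176) = 7.616667

7.6167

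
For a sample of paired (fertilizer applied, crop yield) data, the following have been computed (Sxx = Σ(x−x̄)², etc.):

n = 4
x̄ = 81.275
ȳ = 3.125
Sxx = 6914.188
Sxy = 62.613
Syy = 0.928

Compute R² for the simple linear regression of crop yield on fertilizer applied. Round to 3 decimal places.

0.611

R² = Sxy²/(Sxx·Syy) = (62.613)²/(6914.188·0.928) = 0.610998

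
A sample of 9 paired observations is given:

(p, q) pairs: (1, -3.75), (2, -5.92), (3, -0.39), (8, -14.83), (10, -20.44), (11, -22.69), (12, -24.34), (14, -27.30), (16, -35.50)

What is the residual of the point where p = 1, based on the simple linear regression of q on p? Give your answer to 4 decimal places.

n = 9, Σx = 77, Σy = -155.16, Σxy = -1831.67, Σx² = 895
Sxx = Σx² − (Σx)²/n = 895 − 658.777778 = 236.222222
Sxy = Σxy − (Σx)(Σy)/n = -1831.67 − (-1327.48) = -504.19
b = Sxy/Sxx = -504.19/236.222222 = -2.134389
a = ȳ − b·x̄ = -17.24 − (-2.134389)·8.555556 = 1.020880
ŷ(1) = 1.020880 + (-2.134389)·1 = -1.113509
residual = y − ŷ = -3.75 − (-1.113509) = -2.636491

-2.6365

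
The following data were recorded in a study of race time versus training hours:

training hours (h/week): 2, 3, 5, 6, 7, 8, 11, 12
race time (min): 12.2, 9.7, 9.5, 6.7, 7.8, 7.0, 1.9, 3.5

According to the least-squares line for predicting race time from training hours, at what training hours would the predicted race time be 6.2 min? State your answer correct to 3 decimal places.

n = 8, Σx = 54, Σy = 58.3, Σxy = 314.7, Σx² = 452
Sxx = Σx² − (Σx)²/n = 452 − 364.5 = 87.5
Sxy = Σxy − (Σx)(Σy)/n = 314.7 − 393.525 = -78.825
b = Sxy/Sxx = -78.825/87.5 = -0.900857
a = ȳ − b·x̄ = 7.2875 − (-0.900857)·6.75 = 13.368286
Set a + b·x = 6.2: x = (6.2 − 13.368286) / (-0.900857) = 7.957184

7.957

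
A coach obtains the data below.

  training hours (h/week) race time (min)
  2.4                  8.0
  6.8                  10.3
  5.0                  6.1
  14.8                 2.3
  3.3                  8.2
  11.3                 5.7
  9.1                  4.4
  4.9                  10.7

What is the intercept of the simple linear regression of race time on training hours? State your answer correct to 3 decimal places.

n = 8, Σx = 57.6, Σy = 55.7, Σxy = 337.72, Σx² = 541.44
Sxx = Σx² − (Σx)²/n = 541.44 − 414.72 = 126.72
Sxy = Σxy − (Σx)(Σy)/n = 337.72 − 401.04 = -63.32
b = Sxy/Sxx = -63.32/126.72 = -0.499684
a = ȳ − b·x̄ = 6.9625 − (-0.499684)·7.2 = 10.560227

10.560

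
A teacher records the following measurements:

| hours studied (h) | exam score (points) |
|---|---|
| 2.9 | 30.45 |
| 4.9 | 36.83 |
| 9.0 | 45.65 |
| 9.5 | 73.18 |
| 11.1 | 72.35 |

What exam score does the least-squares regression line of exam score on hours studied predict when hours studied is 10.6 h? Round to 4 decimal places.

n = 5, Σx = 37.4, Σy = 258.46, Σxy = 2177.917, Σx² = 326.88
Sxx = Σx² − (Σx)²/n = 326.88 − 279.752 = 47.128
Sxy = Σxy − (Σx)(Σy)/n = 2177.917 − 1933.2808 = 244.6362
b = Sxy/Sxx = 244.6362/47.128 = 5.190889
a = ȳ − b·x̄ = 51.692 − 5.190889·7.48 = 12.864153
ŷ(10.6) = a + b·10.6 = 12.864153 + 5.190889·10.6 = 67.887573

67.8876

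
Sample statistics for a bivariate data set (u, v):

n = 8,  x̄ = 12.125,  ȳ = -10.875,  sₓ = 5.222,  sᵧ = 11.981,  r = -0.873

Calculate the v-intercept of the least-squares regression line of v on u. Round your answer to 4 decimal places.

b = r · sᵧ/sₓ = -0.873 · 11.981/5.222 = -2.002952
a = ȳ − b·x̄ = -10.875 − (-2.002952)·12.125 = 13.410788

13.4108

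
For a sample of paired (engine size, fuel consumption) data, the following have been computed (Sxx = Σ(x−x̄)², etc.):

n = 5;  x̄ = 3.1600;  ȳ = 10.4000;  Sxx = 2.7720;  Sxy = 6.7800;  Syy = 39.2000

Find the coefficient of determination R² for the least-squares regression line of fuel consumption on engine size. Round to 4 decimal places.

R² = Sxy²/(Sxx·Syy) = (6.78)²/(2.772·39.2) = 0.423039

0.4230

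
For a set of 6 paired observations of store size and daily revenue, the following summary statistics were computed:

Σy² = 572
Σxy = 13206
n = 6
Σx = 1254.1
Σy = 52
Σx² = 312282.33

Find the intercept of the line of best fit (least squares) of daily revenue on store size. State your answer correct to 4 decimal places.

Sxx = Σx² − (Σx)²/n = 312282.33 − 262127.801667 = 50154.528333
Sxy = Σxy − (Σx)(Σy)/n = 13206 − 10868.866667 = 2337.133333
b = Sxy/Sxx = 2337.133333/50154.528333 = 0.046599
a = ȳ − b·x̄ = 8.666667 − 0.046599·209.016667 = -1.073228

-1.0732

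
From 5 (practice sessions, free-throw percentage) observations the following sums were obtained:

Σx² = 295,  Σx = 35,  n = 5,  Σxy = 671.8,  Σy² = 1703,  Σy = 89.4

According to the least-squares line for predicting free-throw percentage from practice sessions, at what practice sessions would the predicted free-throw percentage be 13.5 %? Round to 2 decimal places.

2.24

Sxx = Σx² − (Σx)²/n = 295 − 245 = 50
Sxy = Σxy − (Σx)(Σy)/n = 671.8 − 625.8 = 46
b = Sxy/Sxx = 46/50 = 0.92
a = ȳ − b·x̄ = 17.88 − 0.92·7 = 11.44
Set a + b·x = 13.5: x = (13.5 − 11.44) / 0.92 = 2.239130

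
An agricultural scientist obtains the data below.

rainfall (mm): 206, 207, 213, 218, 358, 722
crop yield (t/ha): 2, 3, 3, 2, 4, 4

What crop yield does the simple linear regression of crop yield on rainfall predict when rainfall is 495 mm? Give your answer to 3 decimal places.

3.543

n = 6, Σx = 1924, Σy = 18, Σxy = 6428, Σx² = 827626
Sxx = Σx² − (Σx)²/n = 827626 − 616962.666667 = 210663.333333
Sxy = Σxy − (Σx)(Σy)/n = 6428 − 5772 = 656
b = Sxy/Sxx = 656/210663.333333 = 0.003114
a = ȳ − b·x̄ = 3 − 0.003114·320.666667 = 2.001453
ŷ(495) = a + b·495 = 2.001453 + 0.003114·495 = 3.542869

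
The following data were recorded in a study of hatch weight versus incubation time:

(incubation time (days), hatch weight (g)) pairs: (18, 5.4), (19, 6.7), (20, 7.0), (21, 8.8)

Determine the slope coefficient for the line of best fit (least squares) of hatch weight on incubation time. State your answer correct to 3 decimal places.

1.050

n = 4, Σx = 78, Σy = 27.9, Σxy = 549.3, Σx² = 1526
Sxx = Σx² − (Σx)²/n = 1526 − 1521 = 5
Sxy = Σxy − (Σx)(Σy)/n = 549.3 − 544.05 = 5.25
b = Sxy/Sxx = 5.25/5 = 1.05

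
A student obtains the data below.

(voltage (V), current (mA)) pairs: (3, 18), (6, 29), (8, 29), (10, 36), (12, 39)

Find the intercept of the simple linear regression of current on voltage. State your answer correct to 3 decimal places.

n = 5, Σx = 39, Σy = 151, Σxy = 1288, Σx² = 353
Sxx = Σx² − (Σx)²/n = 353 − 304.2 = 48.8
Sxy = Σxy − (Σx)(Σy)/n = 1288 − 1177.8 = 110.2
b = Sxy/Sxx = 110.2/48.8 = 2.258197
a = ȳ − b·x̄ = 30.2 − 2.258197·7.8 = 12.586066

12.586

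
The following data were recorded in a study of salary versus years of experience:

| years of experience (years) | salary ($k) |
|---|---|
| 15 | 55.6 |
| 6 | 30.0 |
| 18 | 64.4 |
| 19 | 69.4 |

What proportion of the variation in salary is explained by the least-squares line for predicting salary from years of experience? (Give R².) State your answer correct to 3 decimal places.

0.997

n = 4, Σx = 58, Σy = 219.4, Σxy = 3491.8, Σx² = 946, Σy² = 12955.08
Sxx = Σx² − (Σx)²/n = 946 − 841 = 105
Sxy = Σxy − (Σx)(Σy)/n = 3491.8 − 3181.3 = 310.5
Syy = Σy² − (Σy)²/n = 12955.08 − 12034.09 = 920.99
R² = Sxy²/(Sxx·Syy) = (310.5)²/(105·920.99) = 0.996963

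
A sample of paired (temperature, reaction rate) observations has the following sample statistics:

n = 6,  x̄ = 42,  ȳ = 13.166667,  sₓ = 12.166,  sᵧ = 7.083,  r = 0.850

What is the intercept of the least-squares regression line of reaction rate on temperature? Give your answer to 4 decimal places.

b = r · sᵧ/sₓ = 0.85 · 7.083/12.166 = 0.494867
a = ȳ − b·x̄ = 13.166667 − 0.494867·42 = -7.617740

-7.6177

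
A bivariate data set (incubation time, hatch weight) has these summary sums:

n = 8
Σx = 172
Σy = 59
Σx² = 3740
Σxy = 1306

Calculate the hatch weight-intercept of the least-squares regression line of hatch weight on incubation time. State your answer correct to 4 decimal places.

Sxx = Σx² − (Σx)²/n = 3740 − 3698 = 42
Sxy = Σxy − (Σx)(Σy)/n = 1306 − 1268.5 = 37.5
b = Sxy/Sxx = 37.5/42 = 0.892857
a = ȳ − b·x̄ = 7.375 − 0.892857·21.5 = -11.821429

-11.8214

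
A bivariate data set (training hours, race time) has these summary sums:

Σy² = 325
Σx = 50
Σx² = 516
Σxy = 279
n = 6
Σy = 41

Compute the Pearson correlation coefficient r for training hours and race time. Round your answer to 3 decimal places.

Sxx = Σx² − (Σx)²/n = 516 − 416.666667 = 99.333333
Sxy = Σxy − (Σx)(Σy)/n = 279 − 341.666667 = -62.666667
Syy = Σy² − (Σy)²/n = 325 − 280.166667 = 44.833333
r = Sxy/√(Sxx·Syy) = -62.666667/√(4453.444444) = -62.666667/66.734133 = -0.939050

-0.939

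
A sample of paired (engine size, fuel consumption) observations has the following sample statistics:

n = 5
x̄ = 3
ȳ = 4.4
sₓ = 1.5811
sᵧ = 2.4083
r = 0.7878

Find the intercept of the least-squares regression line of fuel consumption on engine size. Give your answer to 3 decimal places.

0.800

b = r · sᵧ/sₓ = 0.7878 · 2.4083/1.5811 = 1.199961
a = ȳ − b·x̄ = 4.4 − 1.199961·3 = 0.800116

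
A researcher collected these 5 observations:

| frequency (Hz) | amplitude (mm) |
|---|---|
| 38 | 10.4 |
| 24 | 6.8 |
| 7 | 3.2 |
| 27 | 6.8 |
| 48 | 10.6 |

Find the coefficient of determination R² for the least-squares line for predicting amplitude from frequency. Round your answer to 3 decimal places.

0.952

n = 5, Σx = 144, Σy = 37.8, Σxy = 1273.2, Σx² = 5102, Σy² = 323.24
Sxx = Σx² − (Σx)²/n = 5102 − 4147.2 = 954.8
Sxy = Σxy − (Σx)(Σy)/n = 1273.2 − 1088.64 = 184.56
Syy = Σy² − (Σy)²/n = 323.24 − 285.768 = 37.472
R² = Sxy²/(Sxx·Syy) = (184.56)²/(954.8·37.472) = 0.952041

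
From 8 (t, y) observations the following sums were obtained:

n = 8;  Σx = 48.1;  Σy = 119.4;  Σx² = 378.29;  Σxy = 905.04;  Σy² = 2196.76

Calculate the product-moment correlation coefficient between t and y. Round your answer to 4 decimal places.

0.9736

Sxx = Σx² − (Σx)²/n = 378.29 − 289.20125 = 89.08875
Sxy = Σxy − (Σx)(Σy)/n = 905.04 − 717.8925 = 187.1475
Syy = Σy² − (Σy)²/n = 2196.76 − 1782.045 = 414.715
r = Sxy/√(Sxx·Syy) = 187.1475/√(36946.440956) = 187.1475/192.214570 = 0.973638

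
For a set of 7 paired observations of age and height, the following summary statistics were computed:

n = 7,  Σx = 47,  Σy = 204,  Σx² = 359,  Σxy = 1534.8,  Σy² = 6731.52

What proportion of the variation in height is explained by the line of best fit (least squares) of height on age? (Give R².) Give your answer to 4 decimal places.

0.7980

Sxx = Σx² − (Σx)²/n = 359 − 315.571429 = 43.428571
Sxy = Σxy − (Σx)(Σy)/n = 1534.8 − 1369.714286 = 165.085714
Syy = Σy² − (Σy)²/n = 6731.52 − 5945.142857 = 786.377143
R² = Sxy²/(Sxx·Syy) = (165.085714)²/(43.428571·786.377143) = 0.798018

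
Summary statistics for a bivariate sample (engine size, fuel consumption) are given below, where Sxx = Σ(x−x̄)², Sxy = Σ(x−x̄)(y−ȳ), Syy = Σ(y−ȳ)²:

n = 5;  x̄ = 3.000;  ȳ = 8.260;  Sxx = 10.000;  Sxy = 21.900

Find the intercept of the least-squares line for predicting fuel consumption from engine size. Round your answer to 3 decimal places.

b = Sxy/Sxx = 21.9/10 = 2.19
a = ȳ − b·x̄ = 8.26 − 2.19·3 = 1.69

1.690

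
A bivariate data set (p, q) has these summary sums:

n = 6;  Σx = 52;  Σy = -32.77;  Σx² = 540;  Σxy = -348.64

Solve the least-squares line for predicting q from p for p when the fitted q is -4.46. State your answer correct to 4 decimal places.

Sxx = Σx² − (Σx)²/n = 540 − 450.666667 = 89.333333
Sxy = Σxy − (Σx)(Σy)/n = -348.64 − (-284.006667) = -64.633333
b = Sxy/Sxx = -64.633333/89.333333 = -0.723507
a = ȳ − b·x̄ = -5.461667 − (-0.723507)·8.666667 = 0.808731
Set a + b·x = -4.46: x = (-4.46 − 0.808731) / (-0.723507) = 7.282207

7.2822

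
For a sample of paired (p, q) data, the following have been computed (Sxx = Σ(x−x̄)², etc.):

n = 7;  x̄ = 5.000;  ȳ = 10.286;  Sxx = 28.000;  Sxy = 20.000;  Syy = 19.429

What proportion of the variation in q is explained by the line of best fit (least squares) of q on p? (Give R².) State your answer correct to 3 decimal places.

0.735

R² = Sxy²/(Sxx·Syy) = (20)²/(28·19.429) = 0.735278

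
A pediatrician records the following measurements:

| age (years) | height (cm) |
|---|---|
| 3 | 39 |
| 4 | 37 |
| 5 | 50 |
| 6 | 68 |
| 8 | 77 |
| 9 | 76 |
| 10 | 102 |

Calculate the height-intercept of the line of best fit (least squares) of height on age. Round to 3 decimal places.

9.192

n = 7, Σx = 45, Σy = 449, Σxy = 3243, Σx² = 331
Sxx = Σx² − (Σx)²/n = 331 − 289.285714 = 41.714286
Sxy = Σxy − (Σx)(Σy)/n = 3243 − 2886.428571 = 356.571429
b = Sxy/Sxx = 356.571429/41.714286 = 8.547945
a = ȳ − b·x̄ = 64.142857 − 8.547945·6.428571 = 9.191781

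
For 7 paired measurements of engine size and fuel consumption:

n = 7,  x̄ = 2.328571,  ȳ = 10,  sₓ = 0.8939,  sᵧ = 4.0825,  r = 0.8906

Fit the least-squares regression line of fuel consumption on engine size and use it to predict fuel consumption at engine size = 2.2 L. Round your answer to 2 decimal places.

9.48

b = r · sᵧ/sₓ = 0.8906 · 4.0825/0.8939 = 4.067429
a = ȳ − b·x̄ = 10 − 4.067429·2.328571 = 0.528704
ŷ(2.2) = a + b·2.2 = 0.528704 + 4.067429·2.2 = 9.477047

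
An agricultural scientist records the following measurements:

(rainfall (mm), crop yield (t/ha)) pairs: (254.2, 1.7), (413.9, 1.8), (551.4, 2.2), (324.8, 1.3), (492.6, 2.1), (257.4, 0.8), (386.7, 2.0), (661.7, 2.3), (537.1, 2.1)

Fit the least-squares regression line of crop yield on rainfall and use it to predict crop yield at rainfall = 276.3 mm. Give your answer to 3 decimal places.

1.370

n = 9, Σx = 3879.8, Σy = 16.3, Σxy = 7476.08, Σx² = 1830237.56
Sxx = Σx² − (Σx)²/n = 1830237.56 − 1672538.671111 = 157698.888889
Sxy = Σxy − (Σx)(Σy)/n = 7476.08 − 7026.748889 = 449.331111
b = Sxy/Sxx = 449.331111/157698.888889 = 0.002849
a = ȳ − b·x̄ = 1.811111 − 0.002849·431.088889 = 0.582810
ŷ(276.3) = a + b·276.3 = 0.582810 + 0.002849·276.3 = 1.370071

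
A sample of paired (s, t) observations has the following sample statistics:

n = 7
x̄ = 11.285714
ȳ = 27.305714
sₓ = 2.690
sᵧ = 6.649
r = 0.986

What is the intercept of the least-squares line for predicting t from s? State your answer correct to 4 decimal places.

b = r · sᵧ/sₓ = 0.986 · 6.649/2.69 = 2.437143
a = ȳ − b·x̄ = 27.305714 − 2.437143·11.285714 = -0.199182

-0.1992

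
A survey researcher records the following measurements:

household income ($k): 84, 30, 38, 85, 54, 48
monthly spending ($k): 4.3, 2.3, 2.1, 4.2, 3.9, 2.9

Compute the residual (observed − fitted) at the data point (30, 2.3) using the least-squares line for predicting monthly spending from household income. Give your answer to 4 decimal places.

n = 6, Σx = 339, Σy = 19.7, Σxy = 1216.8, Σx² = 21845
Sxx = Σx² − (Σx)²/n = 21845 − 19153.5 = 2691.5
Sxy = Σxy − (Σx)(Σy)/n = 1216.8 − 1113.05 = 103.75
b = Sxy/Sxx = 103.75/2691.5 = 0.038547
a = ȳ − b·x̄ = 3.283333 − 0.038547·56.5 = 1.105412
ŷ(30) = 1.105412 + 0.038547·30 = 2.261830
residual = y − ŷ = 2.3 − 2.261830 = 0.038170

0.0382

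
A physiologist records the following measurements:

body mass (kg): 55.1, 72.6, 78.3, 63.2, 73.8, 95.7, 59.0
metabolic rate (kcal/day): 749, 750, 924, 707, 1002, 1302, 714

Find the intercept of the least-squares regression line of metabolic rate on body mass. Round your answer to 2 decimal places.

n = 7, Σx = 497.7, Σy = 6148, Σxy = 453426.5, Σx² = 36517.83
Sxx = Σx² − (Σx)²/n = 36517.83 − 35386.47 = 1131.36
Sxy = Σxy − (Σx)(Σy)/n = 453426.5 − 437122.8 = 16303.7
b = Sxy/Sxx = 16303.7/1131.36 = 14.410709
a = ȳ − b·x̄ = 878.285714 − 14.410709·71.1 = -146.315712

-146.32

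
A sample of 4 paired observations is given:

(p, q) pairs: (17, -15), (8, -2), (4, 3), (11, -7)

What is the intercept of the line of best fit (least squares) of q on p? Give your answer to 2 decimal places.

8.75

n = 4, Σx = 40, Σy = -21, Σxy = -336, Σx² = 490
Sxx = Σx² − (Σx)²/n = 490 − 400 = 90
Sxy = Σxy − (Σx)(Σy)/n = -336 − (-210) = -126
b = Sxy/Sxx = -126/90 = -1.4
a = ȳ − b·x̄ = -5.25 − (-1.4)·10 = 8.75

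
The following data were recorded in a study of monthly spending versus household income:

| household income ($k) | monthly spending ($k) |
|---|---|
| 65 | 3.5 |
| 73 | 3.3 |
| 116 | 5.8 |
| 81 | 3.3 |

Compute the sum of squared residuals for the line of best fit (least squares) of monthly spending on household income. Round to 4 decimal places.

n = 4, Σx = 335, Σy = 15.9, Σxy = 1408.5, Σx² = 29571, Σy² = 67.67
Sxx = Σx² − (Σx)²/n = 29571 − 28056.25 = 1514.75
Sxy = Σxy − (Σx)(Σy)/n = 1408.5 − 1331.625 = 76.875
Syy = Σy² − (Σy)²/n = 67.67 − 63.2025 = 4.4675
b = Sxy/Sxx = 76.875/1514.75 = 0.050751
SSE = Syy − b·Sxy = 4.4675 − 0.050751·76.875 = 0.566021

0.5660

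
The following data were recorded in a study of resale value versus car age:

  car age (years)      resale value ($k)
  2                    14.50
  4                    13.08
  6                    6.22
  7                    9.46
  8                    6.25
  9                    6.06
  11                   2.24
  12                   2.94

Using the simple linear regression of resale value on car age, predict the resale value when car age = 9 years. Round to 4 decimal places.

n = 8, Σx = 59, Σy = 60.75, Σxy = 349.32, Σx² = 515
Sxx = Σx² − (Σx)²/n = 515 − 435.125 = 79.875
Sxy = Σxy − (Σx)(Σy)/n = 349.32 − 448.03125 = -98.71125
b = Sxy/Sxx = -98.71125/79.875 = -1.235822
a = ȳ − b·x̄ = 7.59375 − (-1.235822)·7.375 = 16.707934
ŷ(9) = a + b·9 = 16.707934 + (-1.235822)·9 = 5.585540

5.5855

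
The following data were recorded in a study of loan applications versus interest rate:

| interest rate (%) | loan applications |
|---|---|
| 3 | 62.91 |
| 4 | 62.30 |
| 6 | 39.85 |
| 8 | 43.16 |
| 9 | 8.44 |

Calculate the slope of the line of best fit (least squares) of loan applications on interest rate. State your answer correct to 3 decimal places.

n = 5, Σx = 30, Σy = 216.66, Σxy = 1098.27, Σx² = 206
Sxx = Σx² − (Σx)²/n = 206 − 180 = 26
Sxy = Σxy − (Σx)(Σy)/n = 1098.27 − 1299.96 = -201.69
b = Sxy/Sxx = -201.69/26 = -7.757308

-7.757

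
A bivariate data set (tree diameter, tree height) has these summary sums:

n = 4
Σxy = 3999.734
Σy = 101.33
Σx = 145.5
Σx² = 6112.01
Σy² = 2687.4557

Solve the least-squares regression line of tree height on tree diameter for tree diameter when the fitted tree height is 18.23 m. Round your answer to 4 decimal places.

Sxx = Σx² − (Σx)²/n = 6112.01 − 5292.5625 = 819.4475
Sxy = Σxy − (Σx)(Σy)/n = 3999.734 − 3685.87875 = 313.85525
b = Sxy/Sxx = 313.85525/819.4475 = 0.383008
a = ȳ − b·x̄ = 25.3325 − 0.383008·36.375 = 11.400571
Set a + b·x = 18.23: x = (18.23 − 11.400571) / 0.383008 = 17.831019

17.8310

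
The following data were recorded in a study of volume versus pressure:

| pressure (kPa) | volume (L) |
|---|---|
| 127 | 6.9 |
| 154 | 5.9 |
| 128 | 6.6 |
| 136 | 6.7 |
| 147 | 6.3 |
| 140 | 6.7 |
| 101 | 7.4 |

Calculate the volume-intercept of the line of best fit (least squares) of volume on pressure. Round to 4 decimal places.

10.0424

n = 7, Σx = 933, Σy = 46.5, Σxy = 6152.4, Σx² = 126135
Sxx = Σx² − (Σx)²/n = 126135 − 124355.571429 = 1779.428571
Sxy = Σxy − (Σx)(Σy)/n = 6152.4 − 6197.785714 = -45.385714
b = Sxy/Sxx = -45.385714/1779.428571 = -0.025506
a = ȳ − b·x̄ = 6.642857 − (-0.025506)·133.285714 = 10.042413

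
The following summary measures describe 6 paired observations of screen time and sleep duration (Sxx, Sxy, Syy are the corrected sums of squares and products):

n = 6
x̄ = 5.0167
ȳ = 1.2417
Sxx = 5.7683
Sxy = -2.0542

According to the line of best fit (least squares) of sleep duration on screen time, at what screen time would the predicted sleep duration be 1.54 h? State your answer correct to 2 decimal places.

4.18

b = Sxy/Sxx = -2.0542/5.7683 = -0.356119
a = ȳ − b·x̄ = 1.2417 − (-0.356119)·5.0167 = 3.028241
Set a + b·x = 1.54: x = (1.54 − 3.028241) / (-0.356119) = 4.179058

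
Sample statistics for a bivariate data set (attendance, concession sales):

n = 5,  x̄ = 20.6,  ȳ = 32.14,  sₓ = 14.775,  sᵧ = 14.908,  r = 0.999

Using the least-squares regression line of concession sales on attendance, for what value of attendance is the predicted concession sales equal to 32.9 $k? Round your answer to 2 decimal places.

b = r · sᵧ/sₓ = 0.999 · 14.908/14.775 = 1.007993
a = ȳ − b·x̄ = 32.14 − 1.007993·20.6 = 11.375351
Set a + b·x = 32.9: x = (32.9 − 11.375351) / 1.007993 = 21.353974

21.35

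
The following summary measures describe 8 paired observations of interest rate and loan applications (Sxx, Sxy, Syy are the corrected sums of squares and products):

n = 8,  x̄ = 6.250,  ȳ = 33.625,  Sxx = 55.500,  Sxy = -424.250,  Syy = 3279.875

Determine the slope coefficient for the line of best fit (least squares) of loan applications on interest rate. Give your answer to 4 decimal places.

b = Sxy/Sxx = -424.25/55.5 = -7.644144

-7.6441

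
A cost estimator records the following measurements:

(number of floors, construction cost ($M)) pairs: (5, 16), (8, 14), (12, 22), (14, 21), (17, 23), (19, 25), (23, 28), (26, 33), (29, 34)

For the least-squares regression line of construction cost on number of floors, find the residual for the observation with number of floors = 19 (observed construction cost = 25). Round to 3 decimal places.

n = 9, Σx = 153, Σy = 216, Σxy = 4104, Σx² = 3125
Sxx = Σx² − (Σx)²/n = 3125 − 2601 = 524
Sxy = Σxy − (Σx)(Σy)/n = 4104 − 3672 = 432
b = Sxy/Sxx = 432/524 = 0.824427
a = ȳ − b·x̄ = 24 − 0.824427·17 = 9.984733
ŷ(19) = 9.984733 + 0.824427·19 = 25.648855
residual = y − ŷ = 25 − 25.648855 = -0.648855

-0.649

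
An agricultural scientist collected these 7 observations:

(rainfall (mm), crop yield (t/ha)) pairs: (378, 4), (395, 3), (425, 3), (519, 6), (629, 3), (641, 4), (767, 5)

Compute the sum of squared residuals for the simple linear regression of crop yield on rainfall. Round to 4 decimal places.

7.0288

n = 7, Σx = 3754, Σy = 28, Σxy = 15372, Σx² = 2143706, Σy² = 120
Sxx = Σx² − (Σx)²/n = 2143706 − 2013216.571429 = 130489.428571
Sxy = Σxy − (Σx)(Σy)/n = 15372 − 15016 = 356
Syy = Σy² − (Σy)²/n = 120 − 112 = 8
b = Sxy/Sxx = 356/130489.428571 = 0.002728
SSE = Syy − b·Sxy = 8 − 0.002728·356 = 7.028764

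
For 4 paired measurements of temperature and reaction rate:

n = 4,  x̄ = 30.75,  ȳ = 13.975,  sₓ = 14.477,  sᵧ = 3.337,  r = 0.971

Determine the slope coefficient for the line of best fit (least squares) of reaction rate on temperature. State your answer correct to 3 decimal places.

0.224

b = r · sᵧ/sₓ = 0.971 · 3.337/14.477 = 0.223819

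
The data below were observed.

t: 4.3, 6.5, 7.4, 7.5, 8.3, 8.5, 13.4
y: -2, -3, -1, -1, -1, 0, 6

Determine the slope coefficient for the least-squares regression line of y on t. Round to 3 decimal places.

n = 7, Σx = 55.9, Σy = -2, Σxy = 29.1, Σx² = 492.45
Sxx = Σx² − (Σx)²/n = 492.45 − 446.401429 = 46.048571
Sxy = Σxy − (Σx)(Σy)/n = 29.1 − (-15.971429) = 45.071429
b = Sxy/Sxx = 45.071429/46.048571 = 0.978780

0.979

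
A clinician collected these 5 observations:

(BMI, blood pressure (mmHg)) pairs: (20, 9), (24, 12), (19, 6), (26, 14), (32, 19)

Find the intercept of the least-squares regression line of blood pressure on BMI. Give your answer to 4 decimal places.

n = 5, Σx = 121, Σy = 60, Σxy = 1554, Σx² = 3037
Sxx = Σx² − (Σx)²/n = 3037 − 2928.2 = 108.8
Sxy = Σxy − (Σx)(Σy)/n = 1554 − 1452 = 102
b = Sxy/Sxx = 102/108.8 = 0.9375
a = ȳ − b·x̄ = 12 − 0.9375·24.2 = -10.6875

-10.6875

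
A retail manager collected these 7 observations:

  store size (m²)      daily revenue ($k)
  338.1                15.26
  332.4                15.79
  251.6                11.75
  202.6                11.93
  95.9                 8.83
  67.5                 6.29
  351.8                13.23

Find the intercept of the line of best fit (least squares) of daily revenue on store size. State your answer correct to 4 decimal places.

n = 7, Σx = 1639.9, Σy = 83.08, Σxy = 21707.006, Σx² = 466666.99
Sxx = Σx² − (Σx)²/n = 466666.99 − 384181.715714 = 82485.274286
Sxy = Σxy − (Σx)(Σy)/n = 21707.006 − 19463.270286 = 2243.735714
b = Sxy/Sxx = 2243.735714/82485.274286 = 0.027202
a = ȳ − b·x̄ = 11.868571 − 0.027202·234.271429 = 5.496002

5.4960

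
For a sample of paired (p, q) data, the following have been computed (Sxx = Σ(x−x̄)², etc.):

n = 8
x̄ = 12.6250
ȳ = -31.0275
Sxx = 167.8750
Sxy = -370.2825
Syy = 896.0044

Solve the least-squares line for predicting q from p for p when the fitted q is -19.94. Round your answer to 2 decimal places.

b = Sxy/Sxx = -370.2825/167.875 = -2.205704
a = ȳ − b·x̄ = -31.0275 − (-2.205704)·12.625 = -3.180491
Set a + b·x = -19.94: x = (-19.94 − (-3.180491)) / (-2.205704) = 7.598259

7.60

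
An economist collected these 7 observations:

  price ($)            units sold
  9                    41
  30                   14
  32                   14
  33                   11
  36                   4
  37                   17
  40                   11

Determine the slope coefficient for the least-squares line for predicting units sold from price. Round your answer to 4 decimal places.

-1.0427

n = 7, Σx = 217, Σy = 112, Σxy = 2813, Σx² = 7359
Sxx = Σx² − (Σx)²/n = 7359 − 6727 = 632
Sxy = Σxy − (Σx)(Σy)/n = 2813 − 3472 = -659
b = Sxy/Sxx = -659/632 = -1.042722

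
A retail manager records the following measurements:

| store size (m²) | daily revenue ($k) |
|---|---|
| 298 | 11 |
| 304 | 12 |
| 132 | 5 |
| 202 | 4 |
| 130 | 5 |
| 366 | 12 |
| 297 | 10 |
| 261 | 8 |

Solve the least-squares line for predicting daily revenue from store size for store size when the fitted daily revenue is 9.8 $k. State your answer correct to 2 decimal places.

289.00

n = 8, Σx = 1990, Σy = 67, Σxy = 18494, Σx² = 546634
Sxx = Σx² − (Σx)²/n = 546634 − 495012.5 = 51621.5
Sxy = Σxy − (Σx)(Σy)/n = 18494 − 16666.25 = 1827.75
b = Sxy/Sxx = 1827.75/51621.5 = 0.035407
a = ȳ − b·x̄ = 8.375 − 0.035407·248.75 = -0.432431
Set a + b·x = 9.8: x = (9.8 − (-0.432431)) / 0.035407 = 288.996553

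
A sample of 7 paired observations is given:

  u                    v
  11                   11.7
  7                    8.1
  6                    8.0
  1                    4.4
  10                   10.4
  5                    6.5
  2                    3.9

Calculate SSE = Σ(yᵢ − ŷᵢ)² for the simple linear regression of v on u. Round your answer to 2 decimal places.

1.28

n = 7, Σx = 42, Σy = 53, Σxy = 382.1, Σx² = 336, Σy² = 451.48
Sxx = Σx² − (Σx)²/n = 336 − 252 = 84
Sxy = Σxy − (Σx)(Σy)/n = 382.1 − 318 = 64.1
Syy = Σy² − (Σy)²/n = 451.48 − 401.285714 = 50.194286
b = Sxy/Sxx = 64.1/84 = 0.763095
SSE = Syy − b·Sxy = 50.194286 − 0.763095·64.1 = 1.279881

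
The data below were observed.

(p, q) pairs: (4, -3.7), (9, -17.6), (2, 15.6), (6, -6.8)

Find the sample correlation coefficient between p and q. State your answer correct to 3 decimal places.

n = 4, Σx = 21, Σy = -12.5, Σxy = -182.8, Σx² = 137, Σy² = 613.05
Sxx = Σx² − (Σx)²/n = 137 − 110.25 = 26.75
Sxy = Σxy − (Σx)(Σy)/n = -182.8 − (-65.625) = -117.175
Syy = Σy² − (Σy)²/n = 613.05 − 39.0625 = 573.9875
r = Sxy/√(Sxx·Syy) = -117.175/√(15354.165625) = -117.175/123.911927 = -0.945631

-0.946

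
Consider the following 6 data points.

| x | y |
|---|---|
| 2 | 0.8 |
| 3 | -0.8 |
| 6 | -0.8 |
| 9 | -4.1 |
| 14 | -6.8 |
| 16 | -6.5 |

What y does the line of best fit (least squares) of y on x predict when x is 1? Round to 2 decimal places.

n = 6, Σx = 50, Σy = -18.2, Σxy = -241.7, Σx² = 582
Sxx = Σx² − (Σx)²/n = 582 − 416.666667 = 165.333333
Sxy = Σxy − (Σx)(Σy)/n = -241.7 − (-151.666667) = -90.033333
b = Sxy/Sxx = -90.033333/165.333333 = -0.544556
a = ȳ − b·x̄ = -3.033333 − (-0.544556)·8.333333 = 1.504637
ŷ(1) = a + b·1 = 1.504637 + (-0.544556)·1 = 0.960081

0.96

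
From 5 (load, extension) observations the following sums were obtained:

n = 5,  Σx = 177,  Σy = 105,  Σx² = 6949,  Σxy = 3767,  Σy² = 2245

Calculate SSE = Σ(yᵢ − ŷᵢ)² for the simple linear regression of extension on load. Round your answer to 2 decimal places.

36.34

Sxx = Σx² − (Σx)²/n = 6949 − 6265.8 = 683.2
Sxy = Σxy − (Σx)(Σy)/n = 3767 − 3717 = 50
Syy = Σy² − (Σy)²/n = 2245 − 2205 = 40
b = Sxy/Sxx = 50/683.2 = 0.073185
SSE = Syy − b·Sxy = 40 − 0.073185·50 = 36.340749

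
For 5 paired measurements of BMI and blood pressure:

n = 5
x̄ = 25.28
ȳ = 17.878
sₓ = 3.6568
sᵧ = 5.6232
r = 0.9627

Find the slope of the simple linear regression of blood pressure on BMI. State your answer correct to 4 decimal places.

1.4804

b = r · sᵧ/sₓ = 0.9627 · 5.6232/3.6568 = 1.480380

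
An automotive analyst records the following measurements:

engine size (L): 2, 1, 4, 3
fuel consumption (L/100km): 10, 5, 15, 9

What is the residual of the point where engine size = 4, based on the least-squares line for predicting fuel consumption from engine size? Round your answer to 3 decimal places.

n = 4, Σx = 10, Σy = 39, Σxy = 112, Σx² = 30
Sxx = Σx² − (Σx)²/n = 30 − 25 = 5
Sxy = Σxy − (Σx)(Σy)/n = 112 − 97.5 = 14.5
b = Sxy/Sxx = 14.5/5 = 2.9
a = ȳ − b·x̄ = 9.75 − 2.9·2.5 = 2.5
ŷ(4) = 2.5 + 2.9·4 = 14.1
residual = y − ŷ = 15 − 14.1 = 0.9

0.900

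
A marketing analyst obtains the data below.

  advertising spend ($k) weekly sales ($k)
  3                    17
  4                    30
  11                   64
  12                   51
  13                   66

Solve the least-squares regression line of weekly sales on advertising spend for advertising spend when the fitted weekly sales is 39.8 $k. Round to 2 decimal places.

7.25

n = 5, Σx = 43, Σy = 228, Σxy = 2345, Σx² = 459
Sxx = Σx² − (Σx)²/n = 459 − 369.8 = 89.2
Sxy = Σxy − (Σx)(Σy)/n = 2345 − 1960.8 = 384.2
b = Sxy/Sxx = 384.2/89.2 = 4.307175
a = ȳ − b·x̄ = 45.6 − 4.307175·8.6 = 8.558296
Set a + b·x = 39.8: x = (39.8 − 8.558296) / 4.307175 = 7.253410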